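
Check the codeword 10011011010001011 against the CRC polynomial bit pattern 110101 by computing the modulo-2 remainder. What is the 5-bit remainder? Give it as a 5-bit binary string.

01101

Modulo-2 division of 10011011010001011 by 110101:
  pos 0: 100110 XOR 110101 = 010011
  pos 1: 100111 XOR 110101 = 010010
  pos 2: 100101 XOR 110101 = 010000
  pos 3: 100000 XOR 110101 = 010101
  pos 4: 101011 XOR 110101 = 011110
  pos 5: 111100 XOR 110101 = 001001
  pos 7: 100100 XOR 110101 = 010001
  pos 8: 100011 XOR 110101 = 010110
  pos 9: 101100 XOR 110101 = 011001
  pos 10: 110011 XOR 110101 = 000110
Remainder = 01101 (nonzero — an error is detected).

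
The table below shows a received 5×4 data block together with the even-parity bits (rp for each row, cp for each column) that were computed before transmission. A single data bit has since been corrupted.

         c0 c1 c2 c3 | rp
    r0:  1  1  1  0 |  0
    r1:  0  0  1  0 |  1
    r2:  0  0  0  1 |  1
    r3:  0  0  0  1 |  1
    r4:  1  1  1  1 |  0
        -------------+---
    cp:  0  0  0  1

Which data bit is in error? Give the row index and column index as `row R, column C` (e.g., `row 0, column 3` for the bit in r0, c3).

row 0, column 2

Recompute each row's even parity and compare to rp:
  r0: data parity 1, sent rp 0 → mismatch
  r1: data parity 1, sent rp 1 → ok
  r2: data parity 1, sent rp 1 → ok
  r3: data parity 1, sent rp 1 → ok
  r4: data parity 0, sent rp 0 → ok
Recompute each column's even parity and compare to cp:
  c0: data parity 0, sent cp 0 → ok
  c1: data parity 0, sent cp 0 → ok
  c2: data parity 1, sent cp 0 → mismatch
  c3: data parity 1, sent cp 1 → ok
Exactly one row (r0) and one column (c2) fail → the flipped bit is at their intersection.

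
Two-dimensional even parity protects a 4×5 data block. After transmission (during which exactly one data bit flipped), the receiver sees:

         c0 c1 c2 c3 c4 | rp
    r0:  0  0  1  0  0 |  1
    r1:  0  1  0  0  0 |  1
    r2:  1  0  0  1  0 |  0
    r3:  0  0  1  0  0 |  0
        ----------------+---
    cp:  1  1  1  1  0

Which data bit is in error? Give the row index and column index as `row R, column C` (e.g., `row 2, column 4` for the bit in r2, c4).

row 3, column 2

Recompute each row's even parity and compare to rp:
  r0: data parity 1, sent rp 1 → ok
  r1: data parity 1, sent rp 1 → ok
  r2: data parity 0, sent rp 0 → ok
  r3: data parity 1, sent rp 0 → mismatch
Recompute each column's even parity and compare to cp:
  c0: data parity 1, sent cp 1 → ok
  c1: data parity 1, sent cp 1 → ok
  c2: data parity 0, sent cp 1 → mismatch
  c3: data parity 1, sent cp 1 → ok
  c4: data parity 0, sent cp 0 → ok
Exactly one row (r3) and one column (c2) fail → the flipped bit is at their intersection.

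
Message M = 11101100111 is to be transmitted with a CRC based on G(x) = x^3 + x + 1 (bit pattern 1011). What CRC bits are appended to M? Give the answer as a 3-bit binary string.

Append 3 zeros: 11101100111000. Divide by 1011 (XOR where the leading bit is 1):
  pos 0: 1110 XOR 1011 = 0101
  pos 1: 1011 XOR 1011 = 0000
  pos 5: 1001 XOR 1011 = 0010
  pos 7: 1011 XOR 1011 = 0000
Remainder (last 3 bits) = 000. This is the CRC / FCS.

000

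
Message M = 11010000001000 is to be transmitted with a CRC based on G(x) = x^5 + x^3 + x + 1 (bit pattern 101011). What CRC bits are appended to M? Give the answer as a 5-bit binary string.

Append 5 zeros: 1101000000100000000. Divide by 101011 (XOR where the leading bit is 1):
  pos 0: 110100 XOR 101011 = 011111
  pos 1: 111110 XOR 101011 = 010101
  pos 2: 101010 XOR 101011 = 000001
  pos 7: 100100 XOR 101011 = 001111
  pos 9: 111100 XOR 101011 = 010111
  pos 10: 101110 XOR 101011 = 000101
  pos 13: 101000 XOR 101011 = 000011
Remainder (last 5 bits) = 00011. This is the CRC / FCS.

00011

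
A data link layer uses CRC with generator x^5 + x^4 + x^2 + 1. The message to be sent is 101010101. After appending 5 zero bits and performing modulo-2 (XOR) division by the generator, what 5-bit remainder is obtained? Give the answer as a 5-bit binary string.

Append 5 zeros: 10101010100000. Divide by 110101 (XOR where the leading bit is 1):
  pos 0: 101010 XOR 110101 = 011111
  pos 1: 111111 XOR 110101 = 001010
  pos 3: 101001 XOR 110101 = 011100
  pos 4: 111000 XOR 110101 = 001101
  pos 6: 110100 XOR 110101 = 000001
Remainder (last 5 bits) = 00100. This is the CRC / FCS.

00100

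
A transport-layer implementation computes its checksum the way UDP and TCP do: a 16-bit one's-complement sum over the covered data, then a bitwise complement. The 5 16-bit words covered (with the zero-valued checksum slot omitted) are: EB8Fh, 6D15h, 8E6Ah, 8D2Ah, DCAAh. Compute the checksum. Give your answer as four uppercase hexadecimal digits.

One's-complement addition (fold any carry out of bit 15 back into bit 0):
  0xEB8F + 0x6D15 = 0x158A4 → wrap carry → 0x58A5
  0x58A5 + 0x8E6A = 0x0E70F
  0xE70F + 0x8D2A = 0x17439 → wrap carry → 0x743A
  0x743A + 0xDCAA = 0x150E4 → wrap carry → 0x50E5
One's-complement sum = 0x50E5.
Checksum = ~0x50E5 & 0xFFFF = 0xAF1A.

AF1A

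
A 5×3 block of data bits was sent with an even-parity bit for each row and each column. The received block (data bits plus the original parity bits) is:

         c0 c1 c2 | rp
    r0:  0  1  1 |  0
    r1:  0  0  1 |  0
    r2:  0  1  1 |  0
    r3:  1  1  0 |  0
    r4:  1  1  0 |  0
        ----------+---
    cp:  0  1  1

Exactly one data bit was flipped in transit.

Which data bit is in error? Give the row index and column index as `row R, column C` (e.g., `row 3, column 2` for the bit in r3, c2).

row 1, column 1

Recompute each row's even parity and compare to rp:
  r0: data parity 0, sent rp 0 → ok
  r1: data parity 1, sent rp 0 → mismatch
  r2: data parity 0, sent rp 0 → ok
  r3: data parity 0, sent rp 0 → ok
  r4: data parity 0, sent rp 0 → ok
Recompute each column's even parity and compare to cp:
  c0: data parity 0, sent cp 0 → ok
  c1: data parity 0, sent cp 1 → mismatch
  c2: data parity 1, sent cp 1 → ok
Exactly one row (r1) and one column (c1) fail → the flipped bit is at their intersection.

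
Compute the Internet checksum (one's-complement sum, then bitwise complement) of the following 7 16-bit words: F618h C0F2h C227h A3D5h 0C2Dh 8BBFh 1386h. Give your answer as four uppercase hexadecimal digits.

3784

One's-complement addition (fold any carry out of bit 15 back into bit 0):
  0xF618 + 0xC0F2 = 0x1B70A → wrap carry → 0xB70B
  0xB70B + 0xC227 = 0x17932 → wrap carry → 0x7933
  0x7933 + 0xA3D5 = 0x11D08 → wrap carry → 0x1D09
  0x1D09 + 0x0C2D = 0x02936
  0x2936 + 0x8BBF = 0x0B4F5
  0xB4F5 + 0x1386 = 0x0C87B
One's-complement sum = 0xC87B.
Checksum = ~0xC87B & 0xFFFF = 0x3784.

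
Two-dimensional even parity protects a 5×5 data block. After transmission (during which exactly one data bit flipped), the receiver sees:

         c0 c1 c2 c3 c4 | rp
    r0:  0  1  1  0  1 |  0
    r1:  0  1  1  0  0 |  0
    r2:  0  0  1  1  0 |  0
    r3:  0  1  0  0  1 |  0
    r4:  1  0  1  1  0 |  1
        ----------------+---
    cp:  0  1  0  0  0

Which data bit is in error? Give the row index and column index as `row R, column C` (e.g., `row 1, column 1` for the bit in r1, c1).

Recompute each row's even parity and compare to rp:
  r0: data parity 1, sent rp 0 → mismatch
  r1: data parity 0, sent rp 0 → ok
  r2: data parity 0, sent rp 0 → ok
  r3: data parity 0, sent rp 0 → ok
  r4: data parity 1, sent rp 1 → ok
Recompute each column's even parity and compare to cp:
  c0: data parity 1, sent cp 0 → mismatch
  c1: data parity 1, sent cp 1 → ok
  c2: data parity 0, sent cp 0 → ok
  c3: data parity 0, sent cp 0 → ok
  c4: data parity 0, sent cp 0 → ok
Exactly one row (r0) and one column (c0) fail → the flipped bit is at their intersection.

row 0, column 0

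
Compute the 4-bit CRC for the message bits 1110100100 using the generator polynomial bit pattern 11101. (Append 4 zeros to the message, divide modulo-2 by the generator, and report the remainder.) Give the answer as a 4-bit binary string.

Append 4 zeros: 11101001000000. Divide by 11101 (XOR where the leading bit is 1):
  pos 0: 11101 XOR 11101 = 00000
  pos 7: 10000 XOR 11101 = 01101
  pos 8: 11010 XOR 11101 = 00111
Remainder (last 4 bits) = 1110. This is the CRC / FCS.

1110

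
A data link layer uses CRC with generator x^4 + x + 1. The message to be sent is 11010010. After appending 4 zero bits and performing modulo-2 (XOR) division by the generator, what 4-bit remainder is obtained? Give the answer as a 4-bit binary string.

1010

Append 4 zeros: 110100100000. Divide by 10011 (XOR where the leading bit is 1):
  pos 0: 11010 XOR 10011 = 01001
  pos 1: 10010 XOR 10011 = 00001
  pos 5: 11000 XOR 10011 = 01011
  pos 6: 10110 XOR 10011 = 00101
Remainder (last 4 bits) = 1010. This is the CRC / FCS.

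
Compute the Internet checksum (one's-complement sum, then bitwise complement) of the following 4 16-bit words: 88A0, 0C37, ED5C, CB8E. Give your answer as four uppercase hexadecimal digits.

One's-complement addition (fold any carry out of bit 15 back into bit 0):
  0x88A0 + 0x0C37 = 0x094D7
  0x94D7 + 0xED5C = 0x18233 → wrap carry → 0x8234
  0x8234 + 0xCB8E = 0x14DC2 → wrap carry → 0x4DC3
One's-complement sum = 0x4DC3.
Checksum = ~0x4DC3 & 0xFFFF = 0xB23C.

B23C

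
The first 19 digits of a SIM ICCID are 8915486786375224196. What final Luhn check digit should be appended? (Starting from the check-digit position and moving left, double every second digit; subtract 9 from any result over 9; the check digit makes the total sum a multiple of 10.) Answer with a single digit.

Partial digits right→left: 6 9 1 4 2 2 5 7 3 6 8 7 6 8 4 5 1 9 8
Double every second digit counting from the check-digit position (so the 1st, 3rd, 5th, ... of the partial from the right).
  doubled (with −9 where >9): 3 2 4 1 6 7 3 8 2 7 → sum 43
  kept as-is: 9 4 2 7 6 7 8 5 9 → sum 57
Total = 43 + 57 = 100.
Check digit = (10 − (100 mod 10)) mod 10 = 0.

0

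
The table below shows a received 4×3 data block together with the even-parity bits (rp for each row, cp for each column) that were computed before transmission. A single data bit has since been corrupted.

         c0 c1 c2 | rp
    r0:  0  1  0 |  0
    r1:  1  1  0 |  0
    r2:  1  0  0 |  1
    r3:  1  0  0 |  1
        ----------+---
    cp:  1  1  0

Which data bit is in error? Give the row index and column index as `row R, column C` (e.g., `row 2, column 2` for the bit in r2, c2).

Recompute each row's even parity and compare to rp:
  r0: data parity 1, sent rp 0 → mismatch
  r1: data parity 0, sent rp 0 → ok
  r2: data parity 1, sent rp 1 → ok
  r3: data parity 1, sent rp 1 → ok
Recompute each column's even parity and compare to cp:
  c0: data parity 1, sent cp 1 → ok
  c1: data parity 0, sent cp 1 → mismatch
  c2: data parity 0, sent cp 0 → ok
Exactly one row (r0) and one column (c1) fail → the flipped bit is at their intersection.

row 0, column 1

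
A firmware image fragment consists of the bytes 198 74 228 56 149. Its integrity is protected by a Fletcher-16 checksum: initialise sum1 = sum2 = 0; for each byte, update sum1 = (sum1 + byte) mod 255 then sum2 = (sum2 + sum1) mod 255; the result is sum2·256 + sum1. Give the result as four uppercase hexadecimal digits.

Running sums (mod 255):
  after byte 0 (198): sum1=198, sum2=198
  after byte 1 (74): sum1=17, sum2=215
  after byte 2 (228): sum1=245, sum2=205
  after byte 3 (56): sum1=46, sum2=251
  after byte 4 (149): sum1=195, sum2=191
Checksum = sum2·256 + sum1 = 191·256 + 195 = 49091 = 0xBFC3.

BFC3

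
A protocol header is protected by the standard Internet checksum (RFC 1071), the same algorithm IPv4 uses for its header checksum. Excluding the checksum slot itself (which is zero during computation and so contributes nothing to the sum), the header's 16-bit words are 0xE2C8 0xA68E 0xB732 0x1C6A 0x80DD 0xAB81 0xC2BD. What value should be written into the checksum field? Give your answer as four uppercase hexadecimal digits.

B3EE

One's-complement addition (fold any carry out of bit 15 back into bit 0):
  0xE2C8 + 0xA68E = 0x18956 → wrap carry → 0x8957
  0x8957 + 0xB732 = 0x14089 → wrap carry → 0x408A
  0x408A + 0x1C6A = 0x05CF4
  0x5CF4 + 0x80DD = 0x0DDD1
  0xDDD1 + 0xAB81 = 0x18952 → wrap carry → 0x8953
  0x8953 + 0xC2BD = 0x14C10 → wrap carry → 0x4C11
One's-complement sum = 0x4C11.
Checksum = ~0x4C11 & 0xFFFF = 0xB3EE.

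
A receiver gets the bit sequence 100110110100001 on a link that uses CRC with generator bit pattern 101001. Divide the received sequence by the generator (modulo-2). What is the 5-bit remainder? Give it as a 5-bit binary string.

Modulo-2 division of 100110110100001 by 101001:
  pos 0: 100110 XOR 101001 = 001111
  pos 2: 111111 XOR 101001 = 010110
  pos 3: 101100 XOR 101001 = 000101
  pos 6: 101100 XOR 101001 = 000101
  pos 9: 101001 XOR 101001 = 000000
Remainder = 00000 (zero — the frame passes the CRC check).

00000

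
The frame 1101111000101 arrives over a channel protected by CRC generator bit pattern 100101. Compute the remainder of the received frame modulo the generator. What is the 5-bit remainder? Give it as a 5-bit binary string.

00101

Modulo-2 division of 1101111000101 by 100101:
  pos 0: 110111 XOR 100101 = 010010
  pos 1: 100101 XOR 100101 = 000000
Remainder = 00101 (nonzero — an error is detected).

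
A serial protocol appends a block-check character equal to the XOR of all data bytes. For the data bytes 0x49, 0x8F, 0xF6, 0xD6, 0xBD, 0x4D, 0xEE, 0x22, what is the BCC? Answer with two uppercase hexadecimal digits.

DA

XOR the bytes together:
  start with 0x49
  0x49 ⊕ 0x8F = 0xC6
  0xC6 ⊕ 0xF6 = 0x30
  0x30 ⊕ 0xD6 = 0xE6
  0xE6 ⊕ 0xBD = 0x5B
  0x5B ⊕ 0x4D = 0x16
  0x16 ⊕ 0xEE = 0xF8
  0xF8 ⊕ 0x22 = 0xDA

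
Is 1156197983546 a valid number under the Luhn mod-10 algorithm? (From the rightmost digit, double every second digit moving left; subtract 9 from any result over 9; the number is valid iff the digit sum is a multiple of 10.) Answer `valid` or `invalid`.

From the right, keep odd positions and double even positions (subtract 9 from any doubled value over 9):
  doubled (positions 2,4,...): 8 6 9 9 3 2 → sum 37
  kept (positions 1,3,...): 6 5 8 7 1 5 1 → sum 33
Total = 70.
70 mod 10 = 0, so the number is valid.

valid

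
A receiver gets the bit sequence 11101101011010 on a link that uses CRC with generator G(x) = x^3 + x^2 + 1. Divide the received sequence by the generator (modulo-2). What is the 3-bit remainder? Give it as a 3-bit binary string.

Modulo-2 division of 11101101011010 by 1101:
  pos 0: 1110 XOR 1101 = 0011
  pos 2: 1111 XOR 1101 = 0010
  pos 4: 1001 XOR 1101 = 0100
  pos 5: 1000 XOR 1101 = 0101
  pos 6: 1011 XOR 1101 = 0110
  pos 7: 1101 XOR 1101 = 0000
Remainder = 010 (nonzero — an error is detected).

010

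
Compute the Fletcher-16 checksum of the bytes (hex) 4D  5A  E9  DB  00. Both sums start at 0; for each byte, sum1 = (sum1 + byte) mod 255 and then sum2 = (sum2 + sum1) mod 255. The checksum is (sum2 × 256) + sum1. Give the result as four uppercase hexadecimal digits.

616D

Running sums (mod 255):
  after byte 0 (4D): sum1=77, sum2=77
  after byte 1 (5A): sum1=167, sum2=244
  after byte 2 (E9): sum1=145, sum2=134
  after byte 3 (DB): sum1=109, sum2=243
  after byte 4 (00): sum1=109, sum2=97
Checksum = sum2·256 + sum1 = 97·256 + 109 = 24941 = 0x616D.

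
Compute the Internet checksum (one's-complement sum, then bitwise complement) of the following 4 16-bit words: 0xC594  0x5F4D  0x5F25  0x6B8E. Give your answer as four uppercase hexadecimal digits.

106A

One's-complement addition (fold any carry out of bit 15 back into bit 0):
  0xC594 + 0x5F4D = 0x124E1 → wrap carry → 0x24E2
  0x24E2 + 0x5F25 = 0x08407
  0x8407 + 0x6B8E = 0x0EF95
One's-complement sum = 0xEF95.
Checksum = ~0xEF95 & 0xFFFF = 0x106A.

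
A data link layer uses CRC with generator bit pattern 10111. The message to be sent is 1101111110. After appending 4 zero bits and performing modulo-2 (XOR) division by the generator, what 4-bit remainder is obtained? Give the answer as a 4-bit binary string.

Append 4 zeros: 11011111100000. Divide by 10111 (XOR where the leading bit is 1):
  pos 0: 11011 XOR 10111 = 01100
  pos 1: 11001 XOR 10111 = 01110
  pos 2: 11101 XOR 10111 = 01010
  pos 3: 10101 XOR 10111 = 00010
  pos 6: 10100 XOR 10111 = 00011
  pos 9: 11000 XOR 10111 = 01111
Remainder (last 4 bits) = 1111. This is the CRC / FCS.

1111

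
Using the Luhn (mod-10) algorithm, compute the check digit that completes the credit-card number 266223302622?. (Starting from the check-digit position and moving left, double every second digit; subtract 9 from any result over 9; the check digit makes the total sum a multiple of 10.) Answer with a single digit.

Partial digits right→left: 2 2 6 2 0 3 3 2 2 6 6 2
Double every second digit counting from the check-digit position (so the 1st, 3rd, 5th, ... of the partial from the right).
  doubled (with −9 where >9): 4 3 0 6 4 3 → sum 20
  kept as-is: 2 2 3 2 6 2 → sum 17
Total = 20 + 17 = 37.
Check digit = (10 − (37 mod 10)) mod 10 = 3.

3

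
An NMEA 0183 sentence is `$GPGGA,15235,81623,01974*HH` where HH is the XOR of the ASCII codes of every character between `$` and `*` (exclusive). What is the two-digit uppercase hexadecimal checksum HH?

4F

XOR the ASCII codes of the payload characters:
  'G' = 0x47 → acc = 0x47
  'P' = 0x50 → acc = 0x17
  'G' = 0x47 → acc = 0x50
  'G' = 0x47 → acc = 0x17
  'A' = 0x41 → acc = 0x56
  ',' = 0x2C → acc = 0x7A
  '1' = 0x31 → acc = 0x4B
  '5' = 0x35 → acc = 0x7E
  '2' = 0x32 → acc = 0x4C
  '3' = 0x33 → acc = 0x7F
  '5' = 0x35 → acc = 0x4A
  ',' = 0x2C → acc = 0x66
  '8' = 0x38 → acc = 0x5E
  '1' = 0x31 → acc = 0x6F
  '6' = 0x36 → acc = 0x59
  '2' = 0x32 → acc = 0x6B
  '3' = 0x33 → acc = 0x58
  ',' = 0x2C → acc = 0x74
  '0' = 0x30 → acc = 0x44
  '1' = 0x31 → acc = 0x75
  '9' = 0x39 → acc = 0x4C
  '7' = 0x37 → acc = 0x7B
  '4' = 0x34 → acc = 0x4F
Checksum = 0x4F.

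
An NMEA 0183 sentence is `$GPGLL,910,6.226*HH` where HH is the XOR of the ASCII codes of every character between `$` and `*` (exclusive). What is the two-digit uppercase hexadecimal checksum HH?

46

XOR the ASCII codes of the payload characters:
  'G' = 0x47 → acc = 0x47
  'P' = 0x50 → acc = 0x17
  'G' = 0x47 → acc = 0x50
  'L' = 0x4C → acc = 0x1C
  'L' = 0x4C → acc = 0x50
  ',' = 0x2C → acc = 0x7C
  '9' = 0x39 → acc = 0x45
  '1' = 0x31 → acc = 0x74
  '0' = 0x30 → acc = 0x44
  ',' = 0x2C → acc = 0x68
  '6' = 0x36 → acc = 0x5E
  '.' = 0x2E → acc = 0x70
  '2' = 0x32 → acc = 0x42
  '2' = 0x32 → acc = 0x70
  '6' = 0x36 → acc = 0x46
Checksum = 0x46.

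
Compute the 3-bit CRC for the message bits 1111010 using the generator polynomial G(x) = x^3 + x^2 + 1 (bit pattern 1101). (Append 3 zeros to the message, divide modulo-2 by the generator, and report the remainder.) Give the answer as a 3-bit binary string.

Append 3 zeros: 1111010000. Divide by 1101 (XOR where the leading bit is 1):
  pos 0: 1111 XOR 1101 = 0010
  pos 2: 1001 XOR 1101 = 0100
  pos 3: 1000 XOR 1101 = 0101
  pos 4: 1010 XOR 1101 = 0111
  pos 5: 1110 XOR 1101 = 0011
Remainder (last 3 bits) = 110. This is the CRC / FCS.

110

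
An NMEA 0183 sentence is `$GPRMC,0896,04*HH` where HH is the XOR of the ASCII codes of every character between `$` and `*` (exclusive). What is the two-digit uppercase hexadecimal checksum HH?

48

XOR the ASCII codes of the payload characters:
  'G' = 0x47 → acc = 0x47
  'P' = 0x50 → acc = 0x17
  'R' = 0x52 → acc = 0x45
  'M' = 0x4D → acc = 0x08
  'C' = 0x43 → acc = 0x4B
  ',' = 0x2C → acc = 0x67
  '0' = 0x30 → acc = 0x57
  '8' = 0x38 → acc = 0x6F
  '9' = 0x39 → acc = 0x56
  '6' = 0x36 → acc = 0x60
  ',' = 0x2C → acc = 0x4C
  '0' = 0x30 → acc = 0x7C
  '4' = 0x34 → acc = 0x48
Checksum = 0x48.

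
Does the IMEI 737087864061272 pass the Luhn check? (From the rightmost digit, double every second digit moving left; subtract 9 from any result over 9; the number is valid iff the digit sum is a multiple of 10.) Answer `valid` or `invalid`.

From the right, keep odd positions and double even positions (subtract 9 from any doubled value over 9):
  doubled (positions 2,4,...): 5 2 0 3 5 0 6 → sum 21
  kept (positions 1,3,...): 2 2 6 4 8 8 7 7 → sum 44
Total = 65.
65 mod 10 = 5, so the number is invalid.

invalid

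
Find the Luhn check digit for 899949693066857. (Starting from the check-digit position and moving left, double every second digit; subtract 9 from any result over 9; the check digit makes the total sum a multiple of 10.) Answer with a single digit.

5

Partial digits right→left: 7 5 8 6 6 0 3 9 6 9 4 9 9 9 8
Double every second digit counting from the check-digit position (so the 1st, 3rd, 5th, ... of the partial from the right).
  doubled (with −9 where >9): 5 7 3 6 3 8 9 7 → sum 48
  kept as-is: 5 6 0 9 9 9 9 → sum 47
Total = 48 + 47 = 95.
Check digit = (10 − (95 mod 10)) mod 10 = 5.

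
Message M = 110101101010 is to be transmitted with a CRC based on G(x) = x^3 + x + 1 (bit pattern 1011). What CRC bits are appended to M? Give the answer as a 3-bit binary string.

111

Append 3 zeros: 110101101010000. Divide by 1011 (XOR where the leading bit is 1):
  pos 0: 1101 XOR 1011 = 0110
  pos 1: 1100 XOR 1011 = 0111
  pos 2: 1111 XOR 1011 = 0100
  pos 3: 1001 XOR 1011 = 0010
  pos 5: 1001 XOR 1011 = 0010
  pos 7: 1001 XOR 1011 = 0010
  pos 9: 1000 XOR 1011 = 0011
  pos 11: 1100 XOR 1011 = 0111
Remainder (last 3 bits) = 111. This is the CRC / FCS.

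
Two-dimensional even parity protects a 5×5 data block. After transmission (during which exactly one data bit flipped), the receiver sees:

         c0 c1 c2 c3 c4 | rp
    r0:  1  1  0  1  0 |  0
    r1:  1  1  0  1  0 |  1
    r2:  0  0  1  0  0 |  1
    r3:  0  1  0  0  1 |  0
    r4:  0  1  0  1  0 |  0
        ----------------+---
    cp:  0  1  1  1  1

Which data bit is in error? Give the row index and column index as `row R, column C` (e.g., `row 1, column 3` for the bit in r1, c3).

Recompute each row's even parity and compare to rp:
  r0: data parity 1, sent rp 0 → mismatch
  r1: data parity 1, sent rp 1 → ok
  r2: data parity 1, sent rp 1 → ok
  r3: data parity 0, sent rp 0 → ok
  r4: data parity 0, sent rp 0 → ok
Recompute each column's even parity and compare to cp:
  c0: data parity 0, sent cp 0 → ok
  c1: data parity 0, sent cp 1 → mismatch
  c2: data parity 1, sent cp 1 → ok
  c3: data parity 1, sent cp 1 → ok
  c4: data parity 1, sent cp 1 → ok
Exactly one row (r0) and one column (c1) fail → the flipped bit is at their intersection.

row 0, column 1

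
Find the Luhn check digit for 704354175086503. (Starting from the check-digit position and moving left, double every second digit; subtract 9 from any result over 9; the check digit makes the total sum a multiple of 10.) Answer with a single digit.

9

Partial digits right→left: 3 0 5 6 8 0 5 7 1 4 5 3 4 0 7
Double every second digit counting from the check-digit position (so the 1st, 3rd, 5th, ... of the partial from the right).
  doubled (with −9 where >9): 6 1 7 1 2 1 8 5 → sum 31
  kept as-is: 0 6 0 7 4 3 0 → sum 20
Total = 31 + 20 = 51.
Check digit = (10 − (51 mod 10)) mod 10 = 9.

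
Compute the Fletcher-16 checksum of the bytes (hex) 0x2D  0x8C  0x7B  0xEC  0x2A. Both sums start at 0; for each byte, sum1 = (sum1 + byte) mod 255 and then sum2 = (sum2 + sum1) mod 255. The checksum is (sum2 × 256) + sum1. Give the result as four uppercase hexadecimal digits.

8A4C

Running sums (mod 255):
  after byte 0 (0x2D): sum1=45, sum2=45
  after byte 1 (0x8C): sum1=185, sum2=230
  after byte 2 (0x7B): sum1=53, sum2=28
  after byte 3 (0xEC): sum1=34, sum2=62
  after byte 4 (0x2A): sum1=76, sum2=138
Checksum = sum2·256 + sum1 = 138·256 + 76 = 35404 = 0x8A4C.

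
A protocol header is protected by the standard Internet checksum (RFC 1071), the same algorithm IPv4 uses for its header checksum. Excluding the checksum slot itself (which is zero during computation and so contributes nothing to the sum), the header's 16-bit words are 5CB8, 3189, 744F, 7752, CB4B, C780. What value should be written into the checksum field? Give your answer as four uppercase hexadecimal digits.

One's-complement addition (fold any carry out of bit 15 back into bit 0):
  0x5CB8 + 0x3189 = 0x08E41
  0x8E41 + 0x744F = 0x10290 → wrap carry → 0x0291
  0x0291 + 0x7752 = 0x079E3
  0x79E3 + 0xCB4B = 0x1452E → wrap carry → 0x452F
  0x452F + 0xC780 = 0x10CAF → wrap carry → 0x0CB0
One's-complement sum = 0x0CB0.
Checksum = ~0x0CB0 & 0xFFFF = 0xF34F.

F34F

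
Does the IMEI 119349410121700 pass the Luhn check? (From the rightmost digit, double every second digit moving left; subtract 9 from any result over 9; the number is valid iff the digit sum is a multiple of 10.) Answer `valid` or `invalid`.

From the right, keep odd positions and double even positions (subtract 9 from any doubled value over 9):
  doubled (positions 2,4,...): 0 2 2 2 9 6 2 → sum 23
  kept (positions 1,3,...): 0 7 2 0 4 4 9 1 → sum 27
Total = 50.
50 mod 10 = 0, so the number is valid.

valid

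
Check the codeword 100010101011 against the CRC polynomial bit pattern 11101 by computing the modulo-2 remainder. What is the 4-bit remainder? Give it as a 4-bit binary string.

0000

Modulo-2 division of 100010101011 by 11101:
  pos 0: 10001 XOR 11101 = 01100
  pos 1: 11000 XOR 11101 = 00101
  pos 3: 10110 XOR 11101 = 01011
  pos 4: 10111 XOR 11101 = 01010
  pos 5: 10100 XOR 11101 = 01001
  pos 6: 10011 XOR 11101 = 01110
  pos 7: 11101 XOR 11101 = 00000
Remainder = 0000 (zero — the frame passes the CRC check).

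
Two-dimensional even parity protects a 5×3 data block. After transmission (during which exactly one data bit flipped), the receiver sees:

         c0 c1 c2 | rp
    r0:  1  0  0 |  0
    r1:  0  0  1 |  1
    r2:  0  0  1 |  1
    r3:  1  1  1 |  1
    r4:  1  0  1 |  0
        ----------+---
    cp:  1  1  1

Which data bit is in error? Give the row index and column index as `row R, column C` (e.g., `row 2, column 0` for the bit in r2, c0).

row 0, column 2

Recompute each row's even parity and compare to rp:
  r0: data parity 1, sent rp 0 → mismatch
  r1: data parity 1, sent rp 1 → ok
  r2: data parity 1, sent rp 1 → ok
  r3: data parity 1, sent rp 1 → ok
  r4: data parity 0, sent rp 0 → ok
Recompute each column's even parity and compare to cp:
  c0: data parity 1, sent cp 1 → ok
  c1: data parity 1, sent cp 1 → ok
  c2: data parity 0, sent cp 1 → mismatch
Exactly one row (r0) and one column (c2) fail → the flipped bit is at their intersection.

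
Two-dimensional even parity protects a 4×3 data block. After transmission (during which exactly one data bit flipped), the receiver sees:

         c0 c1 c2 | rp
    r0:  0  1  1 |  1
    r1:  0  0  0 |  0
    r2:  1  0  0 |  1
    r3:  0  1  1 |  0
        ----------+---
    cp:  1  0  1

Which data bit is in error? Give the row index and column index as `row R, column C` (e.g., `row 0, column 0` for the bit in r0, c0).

row 0, column 2

Recompute each row's even parity and compare to rp:
  r0: data parity 0, sent rp 1 → mismatch
  r1: data parity 0, sent rp 0 → ok
  r2: data parity 1, sent rp 1 → ok
  r3: data parity 0, sent rp 0 → ok
Recompute each column's even parity and compare to cp:
  c0: data parity 1, sent cp 1 → ok
  c1: data parity 0, sent cp 0 → ok
  c2: data parity 0, sent cp 1 → mismatch
Exactly one row (r0) and one column (c2) fail → the flipped bit is at their intersection.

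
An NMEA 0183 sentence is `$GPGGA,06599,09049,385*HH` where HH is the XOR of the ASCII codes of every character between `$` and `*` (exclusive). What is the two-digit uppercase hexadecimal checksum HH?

43

XOR the ASCII codes of the payload characters:
  'G' = 0x47 → acc = 0x47
  'P' = 0x50 → acc = 0x17
  'G' = 0x47 → acc = 0x50
  'G' = 0x47 → acc = 0x17
  'A' = 0x41 → acc = 0x56
  ',' = 0x2C → acc = 0x7A
  '0' = 0x30 → acc = 0x4A
  '6' = 0x36 → acc = 0x7C
  '5' = 0x35 → acc = 0x49
  '9' = 0x39 → acc = 0x70
  '9' = 0x39 → acc = 0x49
  ',' = 0x2C → acc = 0x65
  '0' = 0x30 → acc = 0x55
  '9' = 0x39 → acc = 0x6C
  '0' = 0x30 → acc = 0x5C
  '4' = 0x34 → acc = 0x68
  '9' = 0x39 → acc = 0x51
  ',' = 0x2C → acc = 0x7D
  '3' = 0x33 → acc = 0x4E
  '8' = 0x38 → acc = 0x76
  '5' = 0x35 → acc = 0x43
Checksum = 0x43.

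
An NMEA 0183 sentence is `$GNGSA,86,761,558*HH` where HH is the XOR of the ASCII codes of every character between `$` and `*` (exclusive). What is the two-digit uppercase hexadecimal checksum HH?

XOR the ASCII codes of the payload characters:
  'G' = 0x47 → acc = 0x47
  'N' = 0x4E → acc = 0x09
  'G' = 0x47 → acc = 0x4E
  'S' = 0x53 → acc = 0x1D
  'A' = 0x41 → acc = 0x5C
  ',' = 0x2C → acc = 0x70
  '8' = 0x38 → acc = 0x48
  '6' = 0x36 → acc = 0x7E
  ',' = 0x2C → acc = 0x52
  '7' = 0x37 → acc = 0x65
  '6' = 0x36 → acc = 0x53
  '1' = 0x31 → acc = 0x62
  ',' = 0x2C → acc = 0x4E
  '5' = 0x35 → acc = 0x7B
  '5' = 0x35 → acc = 0x4E
  '8' = 0x38 → acc = 0x76
Checksum = 0x76.

76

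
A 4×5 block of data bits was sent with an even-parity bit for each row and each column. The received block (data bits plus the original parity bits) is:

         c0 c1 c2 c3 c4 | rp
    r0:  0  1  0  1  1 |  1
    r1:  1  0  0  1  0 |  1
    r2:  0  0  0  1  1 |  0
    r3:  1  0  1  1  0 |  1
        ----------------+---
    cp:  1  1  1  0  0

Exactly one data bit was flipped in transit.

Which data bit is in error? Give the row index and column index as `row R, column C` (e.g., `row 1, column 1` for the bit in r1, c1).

Recompute each row's even parity and compare to rp:
  r0: data parity 1, sent rp 1 → ok
  r1: data parity 0, sent rp 1 → mismatch
  r2: data parity 0, sent rp 0 → ok
  r3: data parity 1, sent rp 1 → ok
Recompute each column's even parity and compare to cp:
  c0: data parity 0, sent cp 1 → mismatch
  c1: data parity 1, sent cp 1 → ok
  c2: data parity 1, sent cp 1 → ok
  c3: data parity 0, sent cp 0 → ok
  c4: data parity 0, sent cp 0 → ok
Exactly one row (r1) and one column (c0) fail → the flipped bit is at their intersection.

row 1, column 0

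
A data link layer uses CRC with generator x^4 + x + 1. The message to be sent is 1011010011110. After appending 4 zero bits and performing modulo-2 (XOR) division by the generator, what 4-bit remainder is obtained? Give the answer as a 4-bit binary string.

Append 4 zeros: 10110100111100000. Divide by 10011 (XOR where the leading bit is 1):
  pos 0: 10110 XOR 10011 = 00101
  pos 2: 10110 XOR 10011 = 00101
  pos 4: 10101 XOR 10011 = 00110
  pos 6: 11011 XOR 10011 = 01000
  pos 7: 10001 XOR 10011 = 00010
  pos 10: 10000 XOR 10011 = 00011
Remainder (last 4 bits) = 1100. This is the CRC / FCS.

1100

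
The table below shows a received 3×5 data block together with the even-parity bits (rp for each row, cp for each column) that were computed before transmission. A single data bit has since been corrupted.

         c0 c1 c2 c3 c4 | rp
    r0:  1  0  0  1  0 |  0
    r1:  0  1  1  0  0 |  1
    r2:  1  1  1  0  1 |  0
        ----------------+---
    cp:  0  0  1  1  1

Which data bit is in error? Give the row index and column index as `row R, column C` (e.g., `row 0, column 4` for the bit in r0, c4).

Recompute each row's even parity and compare to rp:
  r0: data parity 0, sent rp 0 → ok
  r1: data parity 0, sent rp 1 → mismatch
  r2: data parity 0, sent rp 0 → ok
Recompute each column's even parity and compare to cp:
  c0: data parity 0, sent cp 0 → ok
  c1: data parity 0, sent cp 0 → ok
  c2: data parity 0, sent cp 1 → mismatch
  c3: data parity 1, sent cp 1 → ok
  c4: data parity 1, sent cp 1 → ok
Exactly one row (r1) and one column (c2) fail → the flipped bit is at their intersection.

row 1, column 2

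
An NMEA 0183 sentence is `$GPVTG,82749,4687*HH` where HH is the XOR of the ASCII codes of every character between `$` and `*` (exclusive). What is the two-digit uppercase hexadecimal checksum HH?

6F

XOR the ASCII codes of the payload characters:
  'G' = 0x47 → acc = 0x47
  'P' = 0x50 → acc = 0x17
  'V' = 0x56 → acc = 0x41
  'T' = 0x54 → acc = 0x15
  'G' = 0x47 → acc = 0x52
  ',' = 0x2C → acc = 0x7E
  '8' = 0x38 → acc = 0x46
  '2' = 0x32 → acc = 0x74
  '7' = 0x37 → acc = 0x43
  '4' = 0x34 → acc = 0x77
  '9' = 0x39 → acc = 0x4E
  ',' = 0x2C → acc = 0x62
  '4' = 0x34 → acc = 0x56
  '6' = 0x36 → acc = 0x60
  '8' = 0x38 → acc = 0x58
  '7' = 0x37 → acc = 0x6F
Checksum = 0x6F.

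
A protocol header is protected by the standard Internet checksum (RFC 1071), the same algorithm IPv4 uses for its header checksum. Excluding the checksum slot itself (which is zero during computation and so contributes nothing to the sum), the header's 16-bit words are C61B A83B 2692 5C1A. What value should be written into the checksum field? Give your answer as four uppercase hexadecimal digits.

One's-complement addition (fold any carry out of bit 15 back into bit 0):
  0xC61B + 0xA83B = 0x16E56 → wrap carry → 0x6E57
  0x6E57 + 0x2692 = 0x094E9
  0x94E9 + 0x5C1A = 0x0F103
One's-complement sum = 0xF103.
Checksum = ~0xF103 & 0xFFFF = 0x0EFC.

0EFC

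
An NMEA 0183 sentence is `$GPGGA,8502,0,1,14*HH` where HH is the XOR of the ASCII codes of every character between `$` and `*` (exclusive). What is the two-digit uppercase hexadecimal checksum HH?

5D

XOR the ASCII codes of the payload characters:
  'G' = 0x47 → acc = 0x47
  'P' = 0x50 → acc = 0x17
  'G' = 0x47 → acc = 0x50
  'G' = 0x47 → acc = 0x17
  'A' = 0x41 → acc = 0x56
  ',' = 0x2C → acc = 0x7A
  '8' = 0x38 → acc = 0x42
  '5' = 0x35 → acc = 0x77
  '0' = 0x30 → acc = 0x47
  '2' = 0x32 → acc = 0x75
  ',' = 0x2C → acc = 0x59
  '0' = 0x30 → acc = 0x69
  ',' = 0x2C → acc = 0x45
  '1' = 0x31 → acc = 0x74
  ',' = 0x2C → acc = 0x58
  '1' = 0x31 → acc = 0x69
  '4' = 0x34 → acc = 0x5D
Checksum = 0x5D.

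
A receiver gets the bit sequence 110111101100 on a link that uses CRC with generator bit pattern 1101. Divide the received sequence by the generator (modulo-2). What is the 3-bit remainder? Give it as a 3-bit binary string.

Modulo-2 division of 110111101100 by 1101:
  pos 0: 1101 XOR 1101 = 0000
  pos 4: 1110 XOR 1101 = 0011
  pos 6: 1111 XOR 1101 = 0010
  pos 8: 1000 XOR 1101 = 0101
Remainder = 101 (nonzero — an error is detected).

101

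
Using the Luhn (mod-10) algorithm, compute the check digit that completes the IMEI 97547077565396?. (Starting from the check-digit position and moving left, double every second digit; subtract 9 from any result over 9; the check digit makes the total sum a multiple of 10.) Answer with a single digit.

Partial digits right→left: 6 9 3 5 6 5 7 7 0 7 4 5 7 9
Double every second digit counting from the check-digit position (so the 1st, 3rd, 5th, ... of the partial from the right).
  doubled (with −9 where >9): 3 6 3 5 0 8 5 → sum 30
  kept as-is: 9 5 5 7 7 5 9 → sum 47
Total = 30 + 47 = 77.
Check digit = (10 − (77 mod 10)) mod 10 = 3.

3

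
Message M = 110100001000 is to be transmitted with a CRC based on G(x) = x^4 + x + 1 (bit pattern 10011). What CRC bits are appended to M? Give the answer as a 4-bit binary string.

1100

Append 4 zeros: 1101000010000000. Divide by 10011 (XOR where the leading bit is 1):
  pos 0: 11010 XOR 10011 = 01001
  pos 1: 10010 XOR 10011 = 00001
  pos 5: 10010 XOR 10011 = 00001
  pos 9: 10000 XOR 10011 = 00011
Remainder (last 4 bits) = 1100. This is the CRC / FCS.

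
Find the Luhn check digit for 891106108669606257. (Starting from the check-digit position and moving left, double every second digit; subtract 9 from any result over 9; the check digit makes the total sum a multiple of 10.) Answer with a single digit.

Partial digits right→left: 7 5 2 6 0 6 9 6 6 8 0 1 6 0 1 1 9 8
Double every second digit counting from the check-digit position (so the 1st, 3rd, 5th, ... of the partial from the right).
  doubled (with −9 where >9): 5 4 0 9 3 0 3 2 9 → sum 35
  kept as-is: 5 6 6 6 8 1 0 1 8 → sum 41
Total = 35 + 41 = 76.
Check digit = (10 − (76 mod 10)) mod 10 = 4.

4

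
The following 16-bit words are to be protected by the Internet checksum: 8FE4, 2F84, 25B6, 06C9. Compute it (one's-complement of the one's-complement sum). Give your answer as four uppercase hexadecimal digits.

1418

One's-complement addition (fold any carry out of bit 15 back into bit 0):
  0x8FE4 + 0x2F84 = 0x0BF68
  0xBF68 + 0x25B6 = 0x0E51E
  0xE51E + 0x06C9 = 0x0EBE7
One's-complement sum = 0xEBE7.
Checksum = ~0xEBE7 & 0xFFFF = 0x1418.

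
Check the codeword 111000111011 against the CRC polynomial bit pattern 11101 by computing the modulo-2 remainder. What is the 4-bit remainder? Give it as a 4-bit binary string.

0000

Modulo-2 division of 111000111011 by 11101:
  pos 0: 11100 XOR 11101 = 00001
  pos 4: 10111 XOR 11101 = 01010
  pos 5: 10100 XOR 11101 = 01001
  pos 6: 10011 XOR 11101 = 01110
  pos 7: 11101 XOR 11101 = 00000
Remainder = 0000 (zero — the frame passes the CRC check).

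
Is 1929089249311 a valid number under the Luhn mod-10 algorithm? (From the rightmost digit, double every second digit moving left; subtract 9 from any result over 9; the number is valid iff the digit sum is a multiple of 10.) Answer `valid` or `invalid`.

From the right, keep odd positions and double even positions (subtract 9 from any doubled value over 9):
  doubled (positions 2,4,...): 2 9 4 7 9 9 → sum 40
  kept (positions 1,3,...): 1 3 4 9 0 2 1 → sum 20
Total = 60.
60 mod 10 = 0, so the number is valid.

valid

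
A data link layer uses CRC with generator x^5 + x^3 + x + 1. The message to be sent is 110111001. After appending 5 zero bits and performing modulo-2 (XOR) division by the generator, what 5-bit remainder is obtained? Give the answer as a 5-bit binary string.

01111

Append 5 zeros: 11011100100000. Divide by 101011 (XOR where the leading bit is 1):
  pos 0: 110111 XOR 101011 = 011100
  pos 1: 111000 XOR 101011 = 010011
  pos 2: 100110 XOR 101011 = 001101
  pos 4: 110110 XOR 101011 = 011101
  pos 5: 111010 XOR 101011 = 010001
  pos 6: 100010 XOR 101011 = 001001
  pos 8: 100100 XOR 101011 = 001111
Remainder (last 5 bits) = 01111. This is the CRC / FCS.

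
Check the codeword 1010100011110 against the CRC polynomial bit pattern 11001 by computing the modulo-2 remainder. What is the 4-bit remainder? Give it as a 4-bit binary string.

Modulo-2 division of 1010100011110 by 11001:
  pos 0: 10101 XOR 11001 = 01100
  pos 1: 11000 XOR 11001 = 00001
  pos 5: 10011 XOR 11001 = 01010
  pos 6: 10101 XOR 11001 = 01100
  pos 7: 11001 XOR 11001 = 00000
Remainder = 0000 (zero — the frame passes the CRC check).

0000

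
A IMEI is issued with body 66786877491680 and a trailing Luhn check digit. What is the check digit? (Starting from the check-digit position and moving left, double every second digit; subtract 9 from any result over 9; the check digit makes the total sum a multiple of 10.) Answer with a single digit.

Partial digits right→left: 0 8 6 1 9 4 7 7 8 6 8 7 6 6
Double every second digit counting from the check-digit position (so the 1st, 3rd, 5th, ... of the partial from the right).
  doubled (with −9 where >9): 0 3 9 5 7 7 3 → sum 34
  kept as-is: 8 1 4 7 6 7 6 → sum 39
Total = 34 + 39 = 73.
Check digit = (10 − (73 mod 10)) mod 10 = 7.

7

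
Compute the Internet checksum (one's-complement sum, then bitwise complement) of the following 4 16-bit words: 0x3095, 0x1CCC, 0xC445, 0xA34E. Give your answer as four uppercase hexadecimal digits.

4B0A

One's-complement addition (fold any carry out of bit 15 back into bit 0):
  0x3095 + 0x1CCC = 0x04D61
  0x4D61 + 0xC445 = 0x111A6 → wrap carry → 0x11A7
  0x11A7 + 0xA34E = 0x0B4F5
One's-complement sum = 0xB4F5.
Checksum = ~0xB4F5 & 0xFFFF = 0x4B0A.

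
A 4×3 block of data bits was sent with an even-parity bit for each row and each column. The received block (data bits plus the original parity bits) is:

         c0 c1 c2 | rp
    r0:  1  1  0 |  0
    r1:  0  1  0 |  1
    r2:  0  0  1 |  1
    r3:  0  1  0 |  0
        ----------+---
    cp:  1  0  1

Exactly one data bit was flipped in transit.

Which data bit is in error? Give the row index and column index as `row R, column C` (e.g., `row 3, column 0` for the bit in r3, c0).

row 3, column 1

Recompute each row's even parity and compare to rp:
  r0: data parity 0, sent rp 0 → ok
  r1: data parity 1, sent rp 1 → ok
  r2: data parity 1, sent rp 1 → ok
  r3: data parity 1, sent rp 0 → mismatch
Recompute each column's even parity and compare to cp:
  c0: data parity 1, sent cp 1 → ok
  c1: data parity 1, sent cp 0 → mismatch
  c2: data parity 1, sent cp 1 → ok
Exactly one row (r3) and one column (c1) fail → the flipped bit is at their intersection.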